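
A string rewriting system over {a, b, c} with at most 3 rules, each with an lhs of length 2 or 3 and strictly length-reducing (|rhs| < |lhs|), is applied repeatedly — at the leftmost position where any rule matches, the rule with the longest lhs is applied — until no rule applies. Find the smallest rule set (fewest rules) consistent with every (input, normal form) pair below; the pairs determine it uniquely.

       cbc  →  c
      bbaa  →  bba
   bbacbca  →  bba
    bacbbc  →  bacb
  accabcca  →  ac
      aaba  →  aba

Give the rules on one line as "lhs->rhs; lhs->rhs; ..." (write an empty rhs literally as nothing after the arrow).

aa->a; bc->; ca->

  | cbc => c
  | bbaa => bba
  | bbacbca => bbaca => bba
  | bacbbc => bacb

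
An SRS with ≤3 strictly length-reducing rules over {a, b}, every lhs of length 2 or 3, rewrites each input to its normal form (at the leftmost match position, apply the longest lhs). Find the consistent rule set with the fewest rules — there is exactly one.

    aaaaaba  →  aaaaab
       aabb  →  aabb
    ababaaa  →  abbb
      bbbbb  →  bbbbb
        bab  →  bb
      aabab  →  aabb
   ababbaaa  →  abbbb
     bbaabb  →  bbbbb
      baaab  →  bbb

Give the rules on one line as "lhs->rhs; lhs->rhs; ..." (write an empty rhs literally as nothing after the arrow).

  | aaaaaba => aaaaab
  | aabb
  | ababaaa => abbaaa => abbba => abbb
  | bbbbb

ba->b; baa->bb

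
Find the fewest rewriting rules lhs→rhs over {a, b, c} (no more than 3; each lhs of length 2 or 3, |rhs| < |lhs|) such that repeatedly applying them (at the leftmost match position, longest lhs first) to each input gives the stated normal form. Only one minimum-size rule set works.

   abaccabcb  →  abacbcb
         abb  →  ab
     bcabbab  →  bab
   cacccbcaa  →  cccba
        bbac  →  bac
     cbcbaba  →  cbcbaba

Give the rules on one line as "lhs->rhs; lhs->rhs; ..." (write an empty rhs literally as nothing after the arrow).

bb->b; ca->

  | abaccabcb => abacbcb
  | abb => ab
  | bcabbab => bbbab => bbab => bab
  | cacccbcaa => cccbcaa => cccba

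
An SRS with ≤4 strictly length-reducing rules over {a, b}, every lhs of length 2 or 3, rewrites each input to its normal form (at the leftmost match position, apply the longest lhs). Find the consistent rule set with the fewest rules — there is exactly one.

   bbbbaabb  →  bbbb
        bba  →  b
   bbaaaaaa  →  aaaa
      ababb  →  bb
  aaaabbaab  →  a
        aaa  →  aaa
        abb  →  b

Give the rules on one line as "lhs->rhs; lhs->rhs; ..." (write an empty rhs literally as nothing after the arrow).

ab->; aba->ab; ba->

  | bbbbaabb => bbbabb => bbbb
  | bba => b
  | bbaaaaaa => baaaaa => aaaa
  | ababb => abbb => bb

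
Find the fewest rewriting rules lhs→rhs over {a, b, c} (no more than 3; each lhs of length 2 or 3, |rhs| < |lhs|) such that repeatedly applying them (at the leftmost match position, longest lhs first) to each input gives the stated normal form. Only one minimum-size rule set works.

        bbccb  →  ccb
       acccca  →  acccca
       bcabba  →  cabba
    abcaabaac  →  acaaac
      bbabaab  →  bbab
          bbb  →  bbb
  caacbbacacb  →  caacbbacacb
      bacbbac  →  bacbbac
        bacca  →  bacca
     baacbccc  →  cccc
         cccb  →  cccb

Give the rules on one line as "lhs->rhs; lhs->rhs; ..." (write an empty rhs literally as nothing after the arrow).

  | bbccb => bccb => ccb
  | acccca
  | bcabba => cabba
  | abcaabaac => acaabaac => acaaac

aab->a; baa->; bc->c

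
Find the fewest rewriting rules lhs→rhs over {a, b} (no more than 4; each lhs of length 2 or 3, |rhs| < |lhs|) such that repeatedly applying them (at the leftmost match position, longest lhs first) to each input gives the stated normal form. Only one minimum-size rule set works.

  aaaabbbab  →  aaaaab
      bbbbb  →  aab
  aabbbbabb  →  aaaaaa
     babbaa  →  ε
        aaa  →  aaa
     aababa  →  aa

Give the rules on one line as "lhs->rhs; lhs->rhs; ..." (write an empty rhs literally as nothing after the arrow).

  | aaaabbbab => aaaaabab => aaaaab
  | bbbbb => abbb => aab
  | aabbbbabb => aaabbabb => aaaaabb => aaaaaa
  | babbaa => bbaa => ba => ε

abb->aa; ba->; bbb->ab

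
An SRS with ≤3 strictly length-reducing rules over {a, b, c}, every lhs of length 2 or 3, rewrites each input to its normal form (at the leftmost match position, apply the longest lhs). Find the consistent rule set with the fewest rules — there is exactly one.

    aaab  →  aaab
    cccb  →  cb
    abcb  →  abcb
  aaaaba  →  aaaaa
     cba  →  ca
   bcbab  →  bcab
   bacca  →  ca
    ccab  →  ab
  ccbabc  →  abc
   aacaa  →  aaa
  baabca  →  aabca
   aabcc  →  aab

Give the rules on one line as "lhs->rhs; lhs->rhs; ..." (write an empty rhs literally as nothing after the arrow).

  | aaab
  | cccb => cb
  | abcb
  | aaaaba => aaaaa

ac->; ba->a; cc->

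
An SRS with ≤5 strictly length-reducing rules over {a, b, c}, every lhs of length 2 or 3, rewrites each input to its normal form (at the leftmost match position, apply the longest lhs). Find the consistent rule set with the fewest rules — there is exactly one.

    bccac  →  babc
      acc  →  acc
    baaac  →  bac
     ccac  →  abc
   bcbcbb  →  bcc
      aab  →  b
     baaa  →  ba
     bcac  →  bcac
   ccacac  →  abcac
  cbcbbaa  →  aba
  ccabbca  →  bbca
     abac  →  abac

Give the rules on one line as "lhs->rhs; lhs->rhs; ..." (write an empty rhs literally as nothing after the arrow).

aa->; abb->b; cb->c; cca->ab

  | bccac => babc
  | acc
  | baaac => bac
  | ccac => abc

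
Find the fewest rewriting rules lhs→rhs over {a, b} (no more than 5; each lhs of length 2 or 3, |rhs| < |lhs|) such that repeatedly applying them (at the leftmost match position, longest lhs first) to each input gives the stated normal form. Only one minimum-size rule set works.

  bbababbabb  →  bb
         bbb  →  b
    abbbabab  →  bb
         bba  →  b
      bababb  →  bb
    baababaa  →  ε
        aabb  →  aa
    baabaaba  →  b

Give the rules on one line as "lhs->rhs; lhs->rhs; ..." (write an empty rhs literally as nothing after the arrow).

aaa->b; ab->a; ba->; bbb->b

  | bbababbabb => bbabbabb => bbbabb => babb => bb
  | bbb => b
  | abbbabab => abbabab => ababab => aabab => aaab => bb
  | bba => b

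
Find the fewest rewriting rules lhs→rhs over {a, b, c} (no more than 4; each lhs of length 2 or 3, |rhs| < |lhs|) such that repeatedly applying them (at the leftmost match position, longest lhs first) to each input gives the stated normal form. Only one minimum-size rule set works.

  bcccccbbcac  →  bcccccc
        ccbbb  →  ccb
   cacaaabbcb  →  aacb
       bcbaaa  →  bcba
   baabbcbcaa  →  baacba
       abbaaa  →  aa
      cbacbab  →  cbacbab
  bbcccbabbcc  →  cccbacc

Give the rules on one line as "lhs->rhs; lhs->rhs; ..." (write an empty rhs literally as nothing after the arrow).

aaa->a; bb->; ca->

  | bcccccbbcac => bccccccac => bcccccc
  | ccbbb => ccb
  | cacaaabbcb => caaabbcb => aabbcb => aacb
  | bcbaaa => bcba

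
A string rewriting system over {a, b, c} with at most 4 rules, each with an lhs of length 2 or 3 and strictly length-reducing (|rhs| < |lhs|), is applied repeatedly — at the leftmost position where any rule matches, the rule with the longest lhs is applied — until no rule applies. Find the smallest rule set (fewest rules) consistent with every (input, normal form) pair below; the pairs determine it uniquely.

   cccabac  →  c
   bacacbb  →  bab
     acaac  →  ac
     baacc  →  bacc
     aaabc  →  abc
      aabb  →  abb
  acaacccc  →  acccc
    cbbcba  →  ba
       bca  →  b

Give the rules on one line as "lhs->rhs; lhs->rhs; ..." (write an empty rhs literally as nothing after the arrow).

aa->a; ca->; cb->

  | cccabac => ccbac => cac => c
  | bacacbb => bacbb => bab
  | acaac => aac => ac
  | baacc => bacc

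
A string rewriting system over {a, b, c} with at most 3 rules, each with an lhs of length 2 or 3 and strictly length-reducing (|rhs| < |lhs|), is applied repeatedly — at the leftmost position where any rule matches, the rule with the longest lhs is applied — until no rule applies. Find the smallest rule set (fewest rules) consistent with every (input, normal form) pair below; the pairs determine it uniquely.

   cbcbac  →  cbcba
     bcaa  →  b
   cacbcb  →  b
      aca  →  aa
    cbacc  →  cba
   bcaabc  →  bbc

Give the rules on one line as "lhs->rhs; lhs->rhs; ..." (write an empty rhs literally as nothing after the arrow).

  | cbcbac => cbcba
  | bcaa => b
  | cacbcb => cabcb => caab => b
  | aca => aa

abc->aa; ac->a; caa->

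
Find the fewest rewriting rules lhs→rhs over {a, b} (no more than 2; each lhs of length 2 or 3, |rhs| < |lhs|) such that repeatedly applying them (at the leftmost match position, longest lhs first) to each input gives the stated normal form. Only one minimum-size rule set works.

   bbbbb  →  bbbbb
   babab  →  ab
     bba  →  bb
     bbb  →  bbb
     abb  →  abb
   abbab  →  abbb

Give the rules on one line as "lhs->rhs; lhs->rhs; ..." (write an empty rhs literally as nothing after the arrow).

  | bbbbb
  | babab => ab
  | bba => bb
  | bbb

bab->; bba->bb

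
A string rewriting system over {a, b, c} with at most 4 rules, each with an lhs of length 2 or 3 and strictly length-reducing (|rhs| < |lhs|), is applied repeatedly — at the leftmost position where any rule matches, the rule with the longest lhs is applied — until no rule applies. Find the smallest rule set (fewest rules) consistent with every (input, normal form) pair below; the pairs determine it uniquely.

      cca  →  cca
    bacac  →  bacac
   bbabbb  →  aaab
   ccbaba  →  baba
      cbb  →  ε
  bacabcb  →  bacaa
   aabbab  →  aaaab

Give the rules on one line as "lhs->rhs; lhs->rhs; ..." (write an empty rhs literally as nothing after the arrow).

  | cca
  | bacac
  | bbabbb => aabbb => aaab
  | ccbaba => cbaba => baba

bb->a; cb->b; cbb->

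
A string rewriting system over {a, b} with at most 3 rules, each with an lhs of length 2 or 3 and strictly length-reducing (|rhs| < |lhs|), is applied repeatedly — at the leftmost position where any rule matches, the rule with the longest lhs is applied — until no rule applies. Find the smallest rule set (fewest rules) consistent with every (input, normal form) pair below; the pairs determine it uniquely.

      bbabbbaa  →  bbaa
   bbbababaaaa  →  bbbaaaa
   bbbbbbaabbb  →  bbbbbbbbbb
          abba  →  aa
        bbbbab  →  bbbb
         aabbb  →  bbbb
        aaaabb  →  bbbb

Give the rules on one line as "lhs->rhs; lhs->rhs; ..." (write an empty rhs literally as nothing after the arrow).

aab->bb; ab->; abb->a

  | bbabbbaa => bbabaa => bbaa
  | bbbababaaaa => bbbabaaaa => bbbaaaa
  | bbbbbbaabbb => bbbbbbbbbb
  | abba => aa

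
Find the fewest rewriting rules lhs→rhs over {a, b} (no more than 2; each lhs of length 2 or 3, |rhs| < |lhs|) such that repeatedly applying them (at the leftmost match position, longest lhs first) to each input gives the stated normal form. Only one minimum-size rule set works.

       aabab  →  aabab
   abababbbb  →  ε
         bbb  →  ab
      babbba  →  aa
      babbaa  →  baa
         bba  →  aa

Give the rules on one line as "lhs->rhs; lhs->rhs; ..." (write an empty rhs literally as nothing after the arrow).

abb->; bb->a

  | aabab
  | abababbbb => ababbb => abb => ε
  | bbb => ab
  | babbba => bba => aa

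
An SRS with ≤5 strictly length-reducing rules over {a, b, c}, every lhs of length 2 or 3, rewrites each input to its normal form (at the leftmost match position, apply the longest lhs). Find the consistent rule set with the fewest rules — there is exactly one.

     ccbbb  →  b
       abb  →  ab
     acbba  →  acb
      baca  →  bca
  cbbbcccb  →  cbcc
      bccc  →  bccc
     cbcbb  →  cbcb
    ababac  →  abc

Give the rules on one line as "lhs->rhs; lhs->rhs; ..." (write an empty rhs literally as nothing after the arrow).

ba->b; bb->b; bbb->bc; ccb->

  | ccbbb => bb => b
  | abb => ab
  | acbba => acba => acb
  | baca => bca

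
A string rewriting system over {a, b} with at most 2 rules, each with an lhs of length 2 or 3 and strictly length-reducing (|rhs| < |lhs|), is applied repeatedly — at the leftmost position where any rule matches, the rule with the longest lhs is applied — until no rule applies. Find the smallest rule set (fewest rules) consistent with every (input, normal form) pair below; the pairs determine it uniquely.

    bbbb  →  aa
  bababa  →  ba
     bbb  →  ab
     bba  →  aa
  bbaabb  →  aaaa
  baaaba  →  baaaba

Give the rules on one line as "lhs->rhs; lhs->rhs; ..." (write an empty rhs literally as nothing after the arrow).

  | bbbb => abb => aa
  | bababa => baba => ba
  | bbb => ab
  | bba => aa

bab->b; bb->a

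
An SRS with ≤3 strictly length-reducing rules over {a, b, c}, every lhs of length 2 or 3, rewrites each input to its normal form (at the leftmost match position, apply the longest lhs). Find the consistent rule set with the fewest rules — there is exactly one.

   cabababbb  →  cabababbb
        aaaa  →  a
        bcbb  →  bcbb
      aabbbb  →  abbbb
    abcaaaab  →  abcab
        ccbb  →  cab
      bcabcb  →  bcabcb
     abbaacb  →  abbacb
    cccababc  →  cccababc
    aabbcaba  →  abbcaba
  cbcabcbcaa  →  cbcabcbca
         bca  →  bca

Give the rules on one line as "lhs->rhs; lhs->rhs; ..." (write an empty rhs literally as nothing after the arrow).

  | cabababbb
  | aaaa => aaa => aa => a
  | bcbb
  | aabbbb => abbbb

aa->a; ccb->ca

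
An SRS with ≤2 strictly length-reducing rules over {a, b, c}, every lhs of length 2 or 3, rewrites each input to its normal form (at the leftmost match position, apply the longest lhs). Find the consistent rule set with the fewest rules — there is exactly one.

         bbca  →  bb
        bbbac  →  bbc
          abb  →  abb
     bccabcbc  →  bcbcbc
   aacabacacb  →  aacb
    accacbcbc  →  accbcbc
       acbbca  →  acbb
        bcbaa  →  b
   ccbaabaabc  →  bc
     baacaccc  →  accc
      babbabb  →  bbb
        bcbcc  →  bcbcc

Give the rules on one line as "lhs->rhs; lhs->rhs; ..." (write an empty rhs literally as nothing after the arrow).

ba->; ca->

  | bbca => bb
  | bbbac => bbc
  | abb
  | bccabcbc => bcbcbc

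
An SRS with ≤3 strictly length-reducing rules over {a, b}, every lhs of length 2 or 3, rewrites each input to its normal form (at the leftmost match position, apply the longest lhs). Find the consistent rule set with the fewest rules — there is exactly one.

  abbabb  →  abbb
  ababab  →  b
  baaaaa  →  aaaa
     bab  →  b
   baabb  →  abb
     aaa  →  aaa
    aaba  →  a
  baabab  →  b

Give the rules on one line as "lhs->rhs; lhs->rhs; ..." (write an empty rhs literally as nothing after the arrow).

  | abbabb => abbb
  | ababab => bab => b
  | baaaaa => aaaa
  | bab => b

aba->; ba->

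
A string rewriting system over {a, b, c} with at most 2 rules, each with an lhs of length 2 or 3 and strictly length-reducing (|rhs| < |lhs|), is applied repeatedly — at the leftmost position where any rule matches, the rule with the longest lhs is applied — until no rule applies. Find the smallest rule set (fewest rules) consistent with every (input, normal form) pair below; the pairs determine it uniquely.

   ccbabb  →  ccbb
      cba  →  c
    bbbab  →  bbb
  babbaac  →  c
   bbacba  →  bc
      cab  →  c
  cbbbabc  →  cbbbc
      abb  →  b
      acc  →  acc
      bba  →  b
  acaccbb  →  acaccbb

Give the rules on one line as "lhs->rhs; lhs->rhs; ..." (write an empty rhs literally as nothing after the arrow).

ab->; ba->

  | ccbabb => ccbb
  | cba => c
  | bbbab => bbb
  | babbaac => bbaac => bac => c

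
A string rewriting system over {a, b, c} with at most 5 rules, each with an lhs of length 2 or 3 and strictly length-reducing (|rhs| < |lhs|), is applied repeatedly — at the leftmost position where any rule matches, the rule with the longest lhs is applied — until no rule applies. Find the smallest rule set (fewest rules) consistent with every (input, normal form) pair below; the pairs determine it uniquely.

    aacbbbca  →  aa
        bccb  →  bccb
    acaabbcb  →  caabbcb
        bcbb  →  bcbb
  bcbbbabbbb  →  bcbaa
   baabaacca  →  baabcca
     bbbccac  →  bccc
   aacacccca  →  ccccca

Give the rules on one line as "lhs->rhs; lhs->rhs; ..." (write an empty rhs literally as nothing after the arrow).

  | aacbbbca => acbbbca => cbbbca => cbaca => cbca => aa
  | bccb
  | acaabbcb => caabbcb
  | bcbb

ac->c; bab->; bbb->ba; cbc->a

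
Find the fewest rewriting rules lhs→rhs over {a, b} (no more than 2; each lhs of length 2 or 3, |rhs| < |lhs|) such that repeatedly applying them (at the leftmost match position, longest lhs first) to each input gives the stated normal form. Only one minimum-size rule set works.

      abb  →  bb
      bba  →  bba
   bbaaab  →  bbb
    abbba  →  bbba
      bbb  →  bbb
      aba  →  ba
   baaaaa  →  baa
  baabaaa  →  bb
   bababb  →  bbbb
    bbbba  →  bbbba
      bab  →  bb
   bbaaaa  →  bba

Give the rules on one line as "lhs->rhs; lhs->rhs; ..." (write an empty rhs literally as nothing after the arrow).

  | abb => bb
  | bba
  | bbaaab => bbb
  | abbba => bbba

aaa->; ab->b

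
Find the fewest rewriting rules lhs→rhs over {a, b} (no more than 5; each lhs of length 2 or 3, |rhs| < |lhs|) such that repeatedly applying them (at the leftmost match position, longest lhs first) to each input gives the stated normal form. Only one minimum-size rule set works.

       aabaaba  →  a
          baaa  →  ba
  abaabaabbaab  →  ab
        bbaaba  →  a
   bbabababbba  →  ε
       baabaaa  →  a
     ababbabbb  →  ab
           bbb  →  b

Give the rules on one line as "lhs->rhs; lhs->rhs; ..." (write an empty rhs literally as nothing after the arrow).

  | aabaaba => abbaba => aaba => abb => a
  | baaa => ba
  | abaabaabbaab => bbabaabbaab => abaabbaab => bbabbaab => abbaab => aaab => ab
  | bbaaba => aaba => abb => a

aaa->a; aba->bb; bab->ab; bb->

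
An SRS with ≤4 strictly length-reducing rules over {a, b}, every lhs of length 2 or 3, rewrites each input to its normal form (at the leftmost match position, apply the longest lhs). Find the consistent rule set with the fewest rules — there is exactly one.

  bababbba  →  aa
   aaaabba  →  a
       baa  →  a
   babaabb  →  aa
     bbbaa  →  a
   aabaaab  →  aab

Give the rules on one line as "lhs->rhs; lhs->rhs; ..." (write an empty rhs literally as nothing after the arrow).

aaa->a; ba->; bab->ab; bb->

  | bababbba => ababbba => aabbba => aaba => aa
  | aaaabba => aabba => aaa => a
  | baa => a
  | babaabb => abaabb => aabb => aa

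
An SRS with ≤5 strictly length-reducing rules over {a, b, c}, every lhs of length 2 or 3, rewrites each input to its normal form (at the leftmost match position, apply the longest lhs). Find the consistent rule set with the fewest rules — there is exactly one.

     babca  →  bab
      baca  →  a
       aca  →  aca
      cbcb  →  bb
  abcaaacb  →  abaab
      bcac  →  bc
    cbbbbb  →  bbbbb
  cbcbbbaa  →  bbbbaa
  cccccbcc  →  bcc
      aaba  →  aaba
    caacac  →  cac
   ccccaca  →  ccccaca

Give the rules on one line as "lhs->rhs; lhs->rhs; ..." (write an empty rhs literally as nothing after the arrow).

bac->; bca->b; caa->; cb->b

  | babca => bab
  | baca => a
  | aca
  | cbcb => bcb => bb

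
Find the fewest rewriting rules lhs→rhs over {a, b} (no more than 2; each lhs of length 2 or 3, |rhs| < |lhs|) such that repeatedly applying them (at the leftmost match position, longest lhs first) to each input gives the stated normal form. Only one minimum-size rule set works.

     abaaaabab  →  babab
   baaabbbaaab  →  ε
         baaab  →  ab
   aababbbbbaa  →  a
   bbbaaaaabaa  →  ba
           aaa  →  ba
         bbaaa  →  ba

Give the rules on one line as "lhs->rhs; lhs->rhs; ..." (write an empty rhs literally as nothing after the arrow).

  | abaaaabab => abbaabab => aaabab => babab
  | baaabbbaaab => bbabbbaaab => abbbaaab => abaaab => abbab => aab => bb => ε
  | baaab => bbab => ab
  | aababbbbbaa => bbabbbbbaa => abbbbbaa => abbbaa => abaa => abb => a

aa->b; bb->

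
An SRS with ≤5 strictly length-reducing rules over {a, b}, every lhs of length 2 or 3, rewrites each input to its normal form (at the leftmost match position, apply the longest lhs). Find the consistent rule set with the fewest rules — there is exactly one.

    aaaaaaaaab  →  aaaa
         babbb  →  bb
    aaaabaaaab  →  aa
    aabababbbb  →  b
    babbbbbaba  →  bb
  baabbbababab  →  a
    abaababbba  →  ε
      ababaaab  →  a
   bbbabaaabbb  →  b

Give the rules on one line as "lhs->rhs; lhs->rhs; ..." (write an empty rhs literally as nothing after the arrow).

  | aaaaaaaaab => aaaaaaaba => aaaaabaa => aaabaaa => abaaaa => aaaa
  | babbb => bb
  | aaaabaaaab => aabaaaaab => baaaaaab => aaaaab => aaaba => abaa => aa
  | aabababbbb => baababbbb => ababbbb => abbb => b

aab->ba; abb->; ba->; bab->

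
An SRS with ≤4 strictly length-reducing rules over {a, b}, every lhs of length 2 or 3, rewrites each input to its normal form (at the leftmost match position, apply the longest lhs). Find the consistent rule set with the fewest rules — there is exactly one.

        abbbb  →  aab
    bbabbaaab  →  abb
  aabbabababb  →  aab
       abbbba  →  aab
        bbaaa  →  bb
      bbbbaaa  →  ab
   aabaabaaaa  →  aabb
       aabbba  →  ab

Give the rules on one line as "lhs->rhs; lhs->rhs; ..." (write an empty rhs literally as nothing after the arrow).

aaa->ab; ba->b; bbb->a

  | abbbb => aab
  | bbabbaaab => bbbbaaab => abaaab => abaab => abab => abb
  | aabbabababb => aabbbababb => aaaababb => abababb => abbabb => abbbb => aab
  | abbbba => aaba => aab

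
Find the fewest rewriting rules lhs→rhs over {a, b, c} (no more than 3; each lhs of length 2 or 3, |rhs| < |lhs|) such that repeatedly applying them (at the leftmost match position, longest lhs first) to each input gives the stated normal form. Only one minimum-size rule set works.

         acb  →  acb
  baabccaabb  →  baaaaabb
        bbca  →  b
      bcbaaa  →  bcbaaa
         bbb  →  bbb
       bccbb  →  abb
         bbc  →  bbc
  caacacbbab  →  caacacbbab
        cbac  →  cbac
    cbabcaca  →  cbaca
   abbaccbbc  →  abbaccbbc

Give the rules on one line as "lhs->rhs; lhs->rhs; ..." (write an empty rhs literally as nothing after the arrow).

bca->; bcc->a

  | acb
  | baabccaabb => baaaaabb
  | bbca => b
  | bcbaaa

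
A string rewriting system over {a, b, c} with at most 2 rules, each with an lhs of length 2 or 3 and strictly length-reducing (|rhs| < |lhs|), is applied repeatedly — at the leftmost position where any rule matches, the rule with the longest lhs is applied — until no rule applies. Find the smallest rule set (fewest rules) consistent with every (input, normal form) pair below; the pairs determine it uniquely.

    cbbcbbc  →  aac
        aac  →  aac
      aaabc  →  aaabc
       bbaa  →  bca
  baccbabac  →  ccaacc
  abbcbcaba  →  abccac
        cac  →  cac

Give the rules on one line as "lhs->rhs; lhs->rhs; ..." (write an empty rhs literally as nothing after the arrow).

ba->c; cb->a

  | cbbcbbc => abcbbc => ababc => acbc => aac
  | aac
  | aaabc
  | bbaa => bca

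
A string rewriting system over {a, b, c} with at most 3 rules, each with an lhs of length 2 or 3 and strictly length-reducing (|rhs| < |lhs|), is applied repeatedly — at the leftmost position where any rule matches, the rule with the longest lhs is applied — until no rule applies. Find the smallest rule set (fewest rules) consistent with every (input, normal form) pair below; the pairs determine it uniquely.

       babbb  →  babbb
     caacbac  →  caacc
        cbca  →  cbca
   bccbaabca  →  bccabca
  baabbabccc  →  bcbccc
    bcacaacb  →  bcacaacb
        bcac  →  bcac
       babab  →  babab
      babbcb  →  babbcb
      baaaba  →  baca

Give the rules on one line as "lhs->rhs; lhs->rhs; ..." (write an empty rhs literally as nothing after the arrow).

aab->c; cba->c

  | babbb
  | caacbac => caacc
  | cbca
  | bccbaabca => bccabca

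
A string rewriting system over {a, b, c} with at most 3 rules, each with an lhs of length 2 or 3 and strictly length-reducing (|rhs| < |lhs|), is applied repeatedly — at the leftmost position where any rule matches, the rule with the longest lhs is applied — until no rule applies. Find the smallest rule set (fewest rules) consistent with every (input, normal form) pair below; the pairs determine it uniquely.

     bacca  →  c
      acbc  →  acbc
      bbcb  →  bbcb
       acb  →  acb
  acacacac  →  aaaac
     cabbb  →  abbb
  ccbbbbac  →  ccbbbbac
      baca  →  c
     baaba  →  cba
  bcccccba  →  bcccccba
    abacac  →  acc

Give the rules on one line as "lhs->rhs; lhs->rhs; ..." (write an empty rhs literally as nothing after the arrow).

baa->c; ca->a

  | bacca => baca => baa => c
  | acbc
  | bbcb
  | acb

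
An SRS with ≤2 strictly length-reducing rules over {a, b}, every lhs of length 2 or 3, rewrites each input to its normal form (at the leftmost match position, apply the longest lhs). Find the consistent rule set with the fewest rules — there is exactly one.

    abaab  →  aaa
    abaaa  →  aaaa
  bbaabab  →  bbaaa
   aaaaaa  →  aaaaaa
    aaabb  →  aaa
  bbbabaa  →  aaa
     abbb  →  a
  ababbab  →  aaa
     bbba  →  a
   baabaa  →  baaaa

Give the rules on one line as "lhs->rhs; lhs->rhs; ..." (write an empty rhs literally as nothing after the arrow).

  | abaab => aaab => aaa
  | abaaa => aaaa
  | bbaabab => bbaaab => bbaaa
  | aaaaaa

ab->a; bbb->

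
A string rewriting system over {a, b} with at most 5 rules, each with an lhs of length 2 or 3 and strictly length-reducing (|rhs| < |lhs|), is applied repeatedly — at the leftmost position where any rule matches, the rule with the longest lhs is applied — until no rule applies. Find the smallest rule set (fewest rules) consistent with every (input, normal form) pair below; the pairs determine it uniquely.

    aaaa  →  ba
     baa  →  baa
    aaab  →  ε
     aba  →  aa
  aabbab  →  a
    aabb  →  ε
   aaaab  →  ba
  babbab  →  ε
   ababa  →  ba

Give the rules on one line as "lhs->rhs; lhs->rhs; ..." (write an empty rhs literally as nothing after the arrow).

  | aaaa => ba
  | baa
  | aaab => bb => ε
  | aba => aa

aaa->b; aab->b; ab->a; bb->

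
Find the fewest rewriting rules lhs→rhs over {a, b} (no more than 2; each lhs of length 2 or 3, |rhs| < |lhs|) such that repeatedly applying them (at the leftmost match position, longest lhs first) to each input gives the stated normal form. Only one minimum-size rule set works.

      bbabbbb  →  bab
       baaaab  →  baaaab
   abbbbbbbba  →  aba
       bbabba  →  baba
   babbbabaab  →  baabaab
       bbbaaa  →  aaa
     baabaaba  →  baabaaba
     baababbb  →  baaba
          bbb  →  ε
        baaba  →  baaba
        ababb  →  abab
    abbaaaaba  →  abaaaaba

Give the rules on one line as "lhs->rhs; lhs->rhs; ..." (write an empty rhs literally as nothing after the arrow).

bb->b; bbb->

  | bbabbbb => babbbb => bab
  | baaaab
  | abbbbbbbba => abbbbba => abba => aba
  | bbabba => babba => baba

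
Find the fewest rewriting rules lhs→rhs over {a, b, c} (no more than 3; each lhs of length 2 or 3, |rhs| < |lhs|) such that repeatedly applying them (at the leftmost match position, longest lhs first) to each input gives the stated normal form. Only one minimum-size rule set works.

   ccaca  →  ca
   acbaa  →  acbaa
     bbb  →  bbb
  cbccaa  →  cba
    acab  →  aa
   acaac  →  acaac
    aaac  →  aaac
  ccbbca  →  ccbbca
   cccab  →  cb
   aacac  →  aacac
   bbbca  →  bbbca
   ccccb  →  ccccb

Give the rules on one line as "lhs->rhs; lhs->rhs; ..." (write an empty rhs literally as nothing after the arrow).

  | ccaca => ca
  | acbaa
  | bbb
  | cbccaa => cba

cab->a; cca->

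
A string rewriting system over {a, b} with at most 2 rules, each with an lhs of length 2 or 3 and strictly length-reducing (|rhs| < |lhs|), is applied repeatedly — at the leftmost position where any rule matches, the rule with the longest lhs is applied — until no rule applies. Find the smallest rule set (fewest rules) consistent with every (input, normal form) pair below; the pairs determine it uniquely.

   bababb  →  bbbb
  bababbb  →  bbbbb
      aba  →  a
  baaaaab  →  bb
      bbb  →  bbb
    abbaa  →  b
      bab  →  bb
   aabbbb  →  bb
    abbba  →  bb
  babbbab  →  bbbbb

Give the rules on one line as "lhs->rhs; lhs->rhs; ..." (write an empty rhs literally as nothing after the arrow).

ab->; ba->b

  | bababb => bbabb => bbbb
  | bababbb => bbabbb => bbbbb
  | aba => a
  | baaaaab => baaaab => baaab => baab => bab => bb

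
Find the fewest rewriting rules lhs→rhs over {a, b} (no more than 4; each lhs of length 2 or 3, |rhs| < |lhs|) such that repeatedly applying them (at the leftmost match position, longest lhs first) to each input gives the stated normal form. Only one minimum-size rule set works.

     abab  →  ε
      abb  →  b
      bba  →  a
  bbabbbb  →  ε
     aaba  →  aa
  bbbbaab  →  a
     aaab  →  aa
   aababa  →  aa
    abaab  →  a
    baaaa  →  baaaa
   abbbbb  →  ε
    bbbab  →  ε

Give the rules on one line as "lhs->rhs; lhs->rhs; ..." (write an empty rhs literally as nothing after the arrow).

  | abab => ab => ε
  | abb => b
  | bba => a
  | bbabbbb => abbbb => bbb => bb => ε

ab->; bb->; bbb->bb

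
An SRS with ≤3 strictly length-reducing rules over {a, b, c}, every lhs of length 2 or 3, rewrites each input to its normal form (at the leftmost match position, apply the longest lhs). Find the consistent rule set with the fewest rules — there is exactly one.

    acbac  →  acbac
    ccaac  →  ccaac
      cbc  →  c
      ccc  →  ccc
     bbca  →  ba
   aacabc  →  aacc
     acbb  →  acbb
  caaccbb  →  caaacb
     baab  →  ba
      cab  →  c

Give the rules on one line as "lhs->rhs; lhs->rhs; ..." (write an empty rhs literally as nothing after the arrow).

  | acbac
  | ccaac
  | cbc => c
  | ccc

ab->; bc->; ccb->ac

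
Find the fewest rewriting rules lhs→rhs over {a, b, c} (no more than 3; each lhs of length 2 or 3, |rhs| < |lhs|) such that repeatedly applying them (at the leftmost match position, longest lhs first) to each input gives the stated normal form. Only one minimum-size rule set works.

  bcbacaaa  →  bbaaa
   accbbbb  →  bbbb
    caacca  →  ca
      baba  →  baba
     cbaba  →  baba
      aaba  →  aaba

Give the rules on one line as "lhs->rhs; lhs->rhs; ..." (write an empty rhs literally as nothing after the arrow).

ac->; cb->b

  | bcbacaaa => bbacaaa => bbaaa
  | accbbbb => cbbbb => bbbb
  | caacca => caca => ca
  | baba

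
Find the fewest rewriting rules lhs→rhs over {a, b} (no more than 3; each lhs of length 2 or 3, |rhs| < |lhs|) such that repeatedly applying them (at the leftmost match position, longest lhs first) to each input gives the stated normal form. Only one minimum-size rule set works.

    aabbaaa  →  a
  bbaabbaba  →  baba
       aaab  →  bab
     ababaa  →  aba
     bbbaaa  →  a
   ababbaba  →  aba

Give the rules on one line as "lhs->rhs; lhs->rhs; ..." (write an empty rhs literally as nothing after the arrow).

aa->b; bb->

  | aabbaaa => bbbaaa => baaa => bba => a
  | bbaabbaba => aabbaba => bbbaba => baba
  | aaab => bab
  | ababaa => ababb => aba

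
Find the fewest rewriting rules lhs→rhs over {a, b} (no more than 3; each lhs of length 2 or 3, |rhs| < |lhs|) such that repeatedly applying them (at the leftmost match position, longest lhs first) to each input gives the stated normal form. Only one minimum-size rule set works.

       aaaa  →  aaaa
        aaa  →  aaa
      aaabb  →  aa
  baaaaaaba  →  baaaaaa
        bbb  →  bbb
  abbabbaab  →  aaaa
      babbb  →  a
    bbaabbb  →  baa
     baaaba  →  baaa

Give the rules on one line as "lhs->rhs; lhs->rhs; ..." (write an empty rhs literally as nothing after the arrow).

ab->; abb->ba; bab->aa

  | aaaa
  | aaa
  | aaabb => aaba => aa
  | baaaaaaba => baaaaaa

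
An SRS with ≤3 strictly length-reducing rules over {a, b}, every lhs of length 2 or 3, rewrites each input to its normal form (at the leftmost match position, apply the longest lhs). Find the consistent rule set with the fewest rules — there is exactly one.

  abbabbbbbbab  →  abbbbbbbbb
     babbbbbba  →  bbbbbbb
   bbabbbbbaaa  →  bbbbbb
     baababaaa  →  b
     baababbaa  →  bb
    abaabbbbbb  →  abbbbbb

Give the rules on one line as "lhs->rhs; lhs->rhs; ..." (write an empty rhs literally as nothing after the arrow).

ba->b; baa->

  | abbabbbbbbab => abbbbbbbbab => abbbbbbbbb
  | babbbbbba => bbbbbbba => bbbbbbb
  | bbabbbbbaaa => bbbbbbbaaa => bbbbbba => bbbbbb
  | baababaaa => babaaa => bbaaa => ba => b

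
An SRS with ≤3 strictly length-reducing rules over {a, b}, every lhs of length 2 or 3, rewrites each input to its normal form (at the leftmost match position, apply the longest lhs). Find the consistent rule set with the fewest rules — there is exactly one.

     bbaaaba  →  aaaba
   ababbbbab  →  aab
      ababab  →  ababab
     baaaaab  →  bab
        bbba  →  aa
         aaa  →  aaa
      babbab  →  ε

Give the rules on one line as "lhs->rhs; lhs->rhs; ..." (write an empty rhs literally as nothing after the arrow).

baa->b; bb->; bbb->a

  | bbaaaba => aaaba
  | ababbbbab => abaabab => abbab => aab
  | ababab
  | baaaaab => baaab => bab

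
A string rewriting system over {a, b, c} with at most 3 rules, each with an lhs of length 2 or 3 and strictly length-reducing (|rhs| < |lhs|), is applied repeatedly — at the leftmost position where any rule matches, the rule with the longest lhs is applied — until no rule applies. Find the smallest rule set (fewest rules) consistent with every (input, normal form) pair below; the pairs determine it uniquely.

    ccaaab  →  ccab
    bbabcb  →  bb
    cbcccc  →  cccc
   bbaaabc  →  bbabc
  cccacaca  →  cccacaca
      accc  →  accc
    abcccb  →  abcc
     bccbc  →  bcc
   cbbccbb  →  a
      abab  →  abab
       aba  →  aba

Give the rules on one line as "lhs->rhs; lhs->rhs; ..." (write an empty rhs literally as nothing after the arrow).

aa->; bcb->a; cb->

  | ccaaab => ccab
  | bbabcb => bbaa => bb
  | cbcccc => cccc
  | bbaaabc => bbabc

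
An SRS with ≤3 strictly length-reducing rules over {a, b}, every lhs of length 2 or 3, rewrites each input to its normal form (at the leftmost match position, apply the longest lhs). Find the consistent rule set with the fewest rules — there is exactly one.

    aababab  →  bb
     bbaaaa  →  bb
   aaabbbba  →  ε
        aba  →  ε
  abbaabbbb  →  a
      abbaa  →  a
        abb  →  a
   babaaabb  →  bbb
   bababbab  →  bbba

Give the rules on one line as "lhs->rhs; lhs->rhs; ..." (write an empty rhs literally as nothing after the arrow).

aa->; ab->a

  | aababab => babab => baab => bb
  | bbaaaa => bbaa => bb
  | aaabbbba => abbbba => abbba => abba => aba => aa => ε
  | aba => aa => ε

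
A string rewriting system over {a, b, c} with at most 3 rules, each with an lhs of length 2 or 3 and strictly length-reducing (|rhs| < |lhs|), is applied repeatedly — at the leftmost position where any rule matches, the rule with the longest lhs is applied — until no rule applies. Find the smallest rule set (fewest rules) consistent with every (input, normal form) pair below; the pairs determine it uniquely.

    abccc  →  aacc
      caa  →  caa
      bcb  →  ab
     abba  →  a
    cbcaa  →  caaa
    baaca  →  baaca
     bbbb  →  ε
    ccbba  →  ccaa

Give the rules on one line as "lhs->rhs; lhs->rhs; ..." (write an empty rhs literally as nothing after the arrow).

abb->; bb->a; bc->a

  | abccc => aacc
  | caa
  | bcb => ab
  | abba => a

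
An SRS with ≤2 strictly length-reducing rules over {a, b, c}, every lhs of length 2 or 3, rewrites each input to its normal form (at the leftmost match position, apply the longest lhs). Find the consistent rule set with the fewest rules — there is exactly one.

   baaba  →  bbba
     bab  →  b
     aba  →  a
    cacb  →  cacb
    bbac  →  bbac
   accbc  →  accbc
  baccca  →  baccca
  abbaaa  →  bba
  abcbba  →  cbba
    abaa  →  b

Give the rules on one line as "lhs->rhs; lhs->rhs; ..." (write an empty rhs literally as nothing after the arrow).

aa->b; ab->

  | baaba => bbba
  | bab => b
  | aba => a
  | cacb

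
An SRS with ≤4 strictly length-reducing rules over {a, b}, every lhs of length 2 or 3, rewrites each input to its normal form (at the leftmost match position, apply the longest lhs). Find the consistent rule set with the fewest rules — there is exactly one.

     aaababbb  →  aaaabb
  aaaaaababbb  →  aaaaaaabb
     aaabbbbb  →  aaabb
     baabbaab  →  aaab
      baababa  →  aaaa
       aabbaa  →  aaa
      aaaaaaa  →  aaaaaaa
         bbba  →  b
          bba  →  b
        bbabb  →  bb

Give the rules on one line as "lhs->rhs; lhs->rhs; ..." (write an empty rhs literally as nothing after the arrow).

ba->a; bba->b; bbb->bb

  | aaababbb => aaaabbb => aaaabb
  | aaaaaababbb => aaaaaaabbb => aaaaaaabb
  | aaabbbbb => aaabbbb => aaabbb => aaabb
  | baabbaab => aabbaab => aabab => aaab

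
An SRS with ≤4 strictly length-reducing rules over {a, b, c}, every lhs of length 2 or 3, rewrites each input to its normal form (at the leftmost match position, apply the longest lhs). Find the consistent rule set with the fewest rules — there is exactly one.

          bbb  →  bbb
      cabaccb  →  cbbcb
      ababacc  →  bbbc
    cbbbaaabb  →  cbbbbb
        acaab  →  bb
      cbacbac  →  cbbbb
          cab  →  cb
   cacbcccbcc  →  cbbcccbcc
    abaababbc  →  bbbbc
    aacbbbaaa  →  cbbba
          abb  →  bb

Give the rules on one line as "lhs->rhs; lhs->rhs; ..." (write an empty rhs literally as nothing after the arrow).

  | bbb
  | cabaccb => cbaccb => cbbcb
  | ababacc => babacc => bbacc => bbbc
  | cbbbaaabb => cbbbabb => cbbbbb

aa->; ab->b; ac->b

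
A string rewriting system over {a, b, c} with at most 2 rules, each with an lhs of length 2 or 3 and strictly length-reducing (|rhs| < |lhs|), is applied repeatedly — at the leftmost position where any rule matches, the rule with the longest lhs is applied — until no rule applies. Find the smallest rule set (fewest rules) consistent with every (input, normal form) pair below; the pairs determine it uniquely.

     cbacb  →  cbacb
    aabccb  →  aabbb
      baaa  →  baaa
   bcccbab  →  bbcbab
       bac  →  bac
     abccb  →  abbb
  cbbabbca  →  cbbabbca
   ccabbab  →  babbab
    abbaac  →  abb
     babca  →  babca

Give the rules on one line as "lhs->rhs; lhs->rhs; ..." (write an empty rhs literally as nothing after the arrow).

aac->; cc->b

  | cbacb
  | aabccb => aabbb
  | baaa
  | bcccbab => bbcbab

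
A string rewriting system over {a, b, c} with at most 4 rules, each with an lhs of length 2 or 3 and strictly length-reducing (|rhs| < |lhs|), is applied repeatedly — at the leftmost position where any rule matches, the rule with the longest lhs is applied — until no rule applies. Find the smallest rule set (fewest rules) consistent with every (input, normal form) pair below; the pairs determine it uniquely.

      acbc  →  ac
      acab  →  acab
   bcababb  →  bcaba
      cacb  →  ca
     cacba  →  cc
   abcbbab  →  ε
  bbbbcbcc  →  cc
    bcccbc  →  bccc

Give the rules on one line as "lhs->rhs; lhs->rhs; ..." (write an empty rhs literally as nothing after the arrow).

aa->c; bb->; cb->

  | acbc => ac
  | acab
  | bcababb => bcaba
  | cacb => ca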